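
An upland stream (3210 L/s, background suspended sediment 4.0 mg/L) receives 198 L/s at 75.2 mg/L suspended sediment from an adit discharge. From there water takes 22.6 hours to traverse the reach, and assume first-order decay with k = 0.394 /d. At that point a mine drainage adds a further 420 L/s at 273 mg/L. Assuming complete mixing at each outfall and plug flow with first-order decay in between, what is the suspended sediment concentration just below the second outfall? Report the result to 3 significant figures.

Flow-weighted average: C = (3210·4.000 + 198.0·75.20) / 3408 = 27730/3408 = 8.137 mg/L; combined flow 3408 L/s.
Applying C = C₀e^(−kt): 8.137 × 0.6900 = 5.615 mg/L.
Second outfall: C = (3408·5.615 + 420.0·273.0)/3828 = 34.95 mg/L.

35.0 mg/L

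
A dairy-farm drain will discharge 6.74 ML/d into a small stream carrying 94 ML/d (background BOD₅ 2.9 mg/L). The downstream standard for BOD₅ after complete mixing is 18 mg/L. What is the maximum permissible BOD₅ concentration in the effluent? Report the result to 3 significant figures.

229 mg/L

At the limit, (Qr·Cr + Qe·Cₑ)/(Qr + Qe) = 18:
Cₑ = (100.7·18 − 94.00·2.900) / 6.740 = 228.6 mg/L.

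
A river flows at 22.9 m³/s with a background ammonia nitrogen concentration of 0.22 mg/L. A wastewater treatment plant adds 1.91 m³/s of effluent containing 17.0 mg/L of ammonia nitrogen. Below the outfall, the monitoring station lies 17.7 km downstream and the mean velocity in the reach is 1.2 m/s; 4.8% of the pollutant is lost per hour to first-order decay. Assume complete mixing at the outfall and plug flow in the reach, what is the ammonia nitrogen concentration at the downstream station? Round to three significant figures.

Conservation of mass: C = (22.90·0.2200 + 1.910·17.00) / 24.81 = 37.51/24.81 = 1.512 mg/L.
Travel time t = 17.7·1000 / 1.2 = 14750 s = 4.097 h.
4.8%/h lost → k = −ln(1 − 0.048) = 0.04919 h⁻¹.
Decay over the reach: 1.512·exp(−kt) = 1.512·0.8175 = 1.236 mg/L.

1.24 mg/L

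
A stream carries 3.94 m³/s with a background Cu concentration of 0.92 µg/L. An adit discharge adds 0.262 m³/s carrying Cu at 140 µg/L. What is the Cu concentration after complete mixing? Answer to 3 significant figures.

9.59 µg/L

After mixing, C = (3.940·0.9200 + 0.2620·140.0) / 4.202 = 40.30/4.202 = 9.592 µg/L.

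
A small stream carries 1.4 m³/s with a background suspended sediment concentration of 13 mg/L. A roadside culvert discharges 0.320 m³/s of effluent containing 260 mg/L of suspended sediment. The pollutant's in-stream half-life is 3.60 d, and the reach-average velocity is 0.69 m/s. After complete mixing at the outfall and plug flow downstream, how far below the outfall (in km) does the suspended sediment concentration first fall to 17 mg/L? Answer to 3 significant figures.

Flow-weighted average: C = (1.400·13.00 + 0.3200·260.0) / 1.720 = 101.4/1.720 = 58.95 mg/L.
Half-life 3.60 d → k = ln 2 / 3.60 = 0.1925 d⁻¹.
Set 58.95·exp(−k·t) = 17 → t = ln(58.95/17)/k = 558000 s = 155.0 h.
Distance = v·t = 0.69·558000 = 385000 m = 385.0 km.

385 km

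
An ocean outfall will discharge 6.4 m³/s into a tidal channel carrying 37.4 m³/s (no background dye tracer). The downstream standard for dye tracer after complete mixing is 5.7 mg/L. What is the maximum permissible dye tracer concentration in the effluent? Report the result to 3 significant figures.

39.0 mg/L

At the limit, (Qr·Cr + Qe·Cₑ)/(Qr + Qe) = 5.7:
Cₑ = (43.80·5.7 − 37.40·0) / 6.400 = 39.01 mg/L.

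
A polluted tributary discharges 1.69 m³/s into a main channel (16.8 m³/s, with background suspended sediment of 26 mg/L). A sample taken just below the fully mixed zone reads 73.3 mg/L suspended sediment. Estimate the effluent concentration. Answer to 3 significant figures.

Mass balance: 16.80·26.00 + 1.690·Cₑ = 18.49·73.30
→ Cₑ = (18.49·73.30 − 16.80·26.00) / 1.690 = 543.5 mg/L.

544 mg/L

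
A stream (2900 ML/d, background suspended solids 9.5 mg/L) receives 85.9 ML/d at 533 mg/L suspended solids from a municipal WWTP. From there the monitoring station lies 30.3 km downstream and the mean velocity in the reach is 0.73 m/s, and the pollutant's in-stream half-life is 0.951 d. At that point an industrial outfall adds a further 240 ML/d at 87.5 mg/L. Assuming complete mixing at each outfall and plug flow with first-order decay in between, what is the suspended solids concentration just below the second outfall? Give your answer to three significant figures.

Mass balance: C = (2900·9.500 + 85.90·533.0) / 2986 = 73330/2986 = 24.56 mg/L; combined flow 2986 ML/d.
Travel time t = 30.3·1000 / 0.73 = 41510 s = 11.53 h.
Half-life 0.951 d → k = ln 2 / 0.951 = 0.7289 d⁻¹.
Applying C = C₀e^(−kt): 24.56 × 0.7046 = 17.30 mg/L.
Second outfall: C = (2986·17.30 + 240.0·87.50)/3226 = 22.53 mg/L.

22.5 mg/L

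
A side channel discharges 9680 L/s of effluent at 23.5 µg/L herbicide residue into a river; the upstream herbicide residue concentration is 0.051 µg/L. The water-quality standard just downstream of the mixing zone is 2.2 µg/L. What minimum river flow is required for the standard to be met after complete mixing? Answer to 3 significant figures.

95900 L/s

Set C_mix = 2.2: (Q·0.05100 + 9680·23.50) / (Q + 9680) = 2.2
→ Q = 9680·(23.50 − 2.2)/(2.2 − 0.05100) = 95940 L/s.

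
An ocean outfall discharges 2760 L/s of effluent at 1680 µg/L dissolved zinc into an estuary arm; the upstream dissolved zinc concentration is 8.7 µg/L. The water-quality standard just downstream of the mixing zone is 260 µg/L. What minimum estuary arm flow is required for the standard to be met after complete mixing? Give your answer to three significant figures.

Set C_mix = 260: (Q·8.700 + 2760·1680) / (Q + 2760) = 260
→ Q = 2760·(1680 − 260)/(260 − 8.700) = 15600 L/s.

15600 L/s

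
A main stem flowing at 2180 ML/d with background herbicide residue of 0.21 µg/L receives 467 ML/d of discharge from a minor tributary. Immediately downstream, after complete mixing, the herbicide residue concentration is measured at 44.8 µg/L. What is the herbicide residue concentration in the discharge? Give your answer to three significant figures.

Mass balance: 2180·0.2100 + 467.0·Cₑ = 2647·44.80
→ Cₑ = (2647·44.80 − 2180·0.2100) / 467.0 = 253.0 µg/L.

253 µg/L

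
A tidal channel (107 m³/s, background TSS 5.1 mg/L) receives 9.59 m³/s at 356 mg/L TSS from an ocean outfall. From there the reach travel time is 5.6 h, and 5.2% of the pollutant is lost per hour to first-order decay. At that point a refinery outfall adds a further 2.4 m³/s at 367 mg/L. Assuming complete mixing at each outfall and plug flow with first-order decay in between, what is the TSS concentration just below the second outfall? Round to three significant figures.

Mass balance: C = (107.0·5.100 + 9.590·356.0) / 116.6 = 3960/116.6 = 33.96 mg/L; combined flow 116.6 m³/s.
5.2%/h lost → k = −ln(1 − 0.052) = 0.05340 h⁻¹.
After decay, C = 33.96 × e^(−kt) = 33.96 × 0.7415 = 25.18 mg/L.
Second outfall: C = (116.6·25.18 + 2.400·367.0)/119.0 = 32.08 mg/L.

32.1 mg/L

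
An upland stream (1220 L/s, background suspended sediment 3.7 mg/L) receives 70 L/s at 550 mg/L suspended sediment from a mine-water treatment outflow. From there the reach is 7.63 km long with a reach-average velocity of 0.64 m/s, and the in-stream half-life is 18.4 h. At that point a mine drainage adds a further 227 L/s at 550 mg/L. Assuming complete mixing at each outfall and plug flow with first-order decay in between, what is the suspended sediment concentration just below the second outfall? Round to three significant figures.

107 mg/L

Mass balance: C = (1220·3.700 + 70.00·550.0) / 1290 = 43010/1290 = 33.34 mg/L; combined flow 1290 L/s.
Travel time t = 7.63·1000 / 0.64 = 11920 s = 3.312 h.
Half-life 18.4 h → k = ln 2 / 18.4 = 0.03767 h⁻¹ = 0.9041 d⁻¹.
After decay, C = 33.34 × e^(−kt) = 33.34 × 0.8827 = 29.43 mg/L.
Second outfall: C = (1290·29.43 + 227.0·550.0)/1517 = 107.3 mg/L.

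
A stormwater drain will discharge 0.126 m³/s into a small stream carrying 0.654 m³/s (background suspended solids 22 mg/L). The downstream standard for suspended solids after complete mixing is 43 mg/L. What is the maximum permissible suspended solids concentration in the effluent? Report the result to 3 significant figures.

At the limit, (Qr·Cr + Qe·Cₑ)/(Qr + Qe) = 43:
Cₑ = (0.7800·43 − 0.6540·22.00) / 0.1260 = 152.0 mg/L.

152 mg/L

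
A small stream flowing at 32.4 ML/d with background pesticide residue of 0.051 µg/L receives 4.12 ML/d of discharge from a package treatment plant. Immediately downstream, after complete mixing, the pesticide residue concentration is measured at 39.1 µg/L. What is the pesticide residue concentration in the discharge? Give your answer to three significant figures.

346 µg/L

Mass balance: 32.40·0.05100 + 4.120·Cₑ = 36.52·39.10
→ Cₑ = (36.52·39.10 − 32.40·0.05100) / 4.120 = 346.2 µg/L.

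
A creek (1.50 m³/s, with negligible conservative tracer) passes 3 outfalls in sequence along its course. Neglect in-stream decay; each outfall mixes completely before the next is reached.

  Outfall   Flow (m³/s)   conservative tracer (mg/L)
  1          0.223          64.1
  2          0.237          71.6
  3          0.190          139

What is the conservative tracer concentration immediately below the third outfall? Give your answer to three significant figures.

Outfall 1: combined Q = 1.723 m³/s; C = (1.500·0 + 0.2230·64.10)/1.723 = 8.296 mg/L.
Outfall 2: combined Q = 1.960 m³/s; C = (1.723·8.296 + 0.2370·71.60)/1.960 = 15.95 mg/L.
Outfall 3: combined Q = 2.150 m³/s; C = (1.960·15.95 + 0.1900·139.0)/2.150 = 26.82 mg/L.

26.8 mg/L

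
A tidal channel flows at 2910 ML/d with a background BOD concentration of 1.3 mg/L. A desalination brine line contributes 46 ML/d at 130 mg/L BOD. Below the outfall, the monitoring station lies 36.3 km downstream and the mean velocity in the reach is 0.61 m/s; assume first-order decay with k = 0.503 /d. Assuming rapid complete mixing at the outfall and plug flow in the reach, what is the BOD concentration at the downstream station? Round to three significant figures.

Conservation of mass: C = (2910·1.300 + 46.00·130.0) / 2956 = 9763/2956 = 3.303 mg/L.
Travel time t = 36.3·1000 / 0.61 = 59510 s = 16.53 h.
First-order decay: C = 3.303·exp(−k·t) = 3.303·0.7072 = 2.336 mg/L.

2.34 mg/L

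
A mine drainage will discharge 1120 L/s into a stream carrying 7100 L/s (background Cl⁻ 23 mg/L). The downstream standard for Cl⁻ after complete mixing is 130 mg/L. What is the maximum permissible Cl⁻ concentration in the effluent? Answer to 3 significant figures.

808 mg/L

At the limit, (Qr·Cr + Qe·Cₑ)/(Qr + Qe) = 130:
Cₑ = (8220·130 − 7100·23.00) / 1120 = 808.3 mg/L.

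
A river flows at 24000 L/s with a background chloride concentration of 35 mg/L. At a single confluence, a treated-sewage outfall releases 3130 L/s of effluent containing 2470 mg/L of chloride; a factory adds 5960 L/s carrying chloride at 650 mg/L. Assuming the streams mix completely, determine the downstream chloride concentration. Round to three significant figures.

376 mg/L

Flow-weighted average: C = (24000·35.00 + 3130·2470 + 5960·650.0) / 33090 = 12450000/33090 = 376.1 mg/L.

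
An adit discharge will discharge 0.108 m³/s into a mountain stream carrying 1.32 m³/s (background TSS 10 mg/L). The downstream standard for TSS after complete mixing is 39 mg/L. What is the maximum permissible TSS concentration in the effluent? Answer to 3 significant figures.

At the limit, (Qr·Cr + Qe·Cₑ)/(Qr + Qe) = 39:
Cₑ = (1.428·39 − 1.320·10.00) / 0.1080 = 393.4 mg/L.

393 mg/L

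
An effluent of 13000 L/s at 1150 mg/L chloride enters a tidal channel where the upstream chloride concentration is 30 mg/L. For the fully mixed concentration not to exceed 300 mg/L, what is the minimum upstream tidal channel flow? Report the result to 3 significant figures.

40900 L/s

Set C_mix = 300: (Q·30.00 + 13000·1150) / (Q + 13000) = 300
→ Q = 13000·(1150 − 300)/(300 − 30.00) = 40930 L/s.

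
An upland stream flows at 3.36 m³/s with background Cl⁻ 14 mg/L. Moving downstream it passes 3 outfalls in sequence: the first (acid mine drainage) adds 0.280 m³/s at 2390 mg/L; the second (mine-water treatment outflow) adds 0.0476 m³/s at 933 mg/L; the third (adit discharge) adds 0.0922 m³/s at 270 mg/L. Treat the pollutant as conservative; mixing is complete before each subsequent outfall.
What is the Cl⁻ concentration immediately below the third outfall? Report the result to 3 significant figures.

208 mg/L

After outfall 1: Q = 3.360 + 0.2800 = 3.640 m³/s; C = (3.360·14.00 + 0.2800·2390)/3.640 = 196.8 mg/L.
After outfall 2: Q = 3.640 + 0.04760 = 3.688 m³/s; C = (3.640·196.8 + 0.04760·933.0)/3.688 = 206.3 mg/L.
After outfall 3: Q = 3.688 + 0.09220 = 3.780 m³/s; C = (3.688·206.3 + 0.09220·270.0)/3.780 = 207.8 mg/L.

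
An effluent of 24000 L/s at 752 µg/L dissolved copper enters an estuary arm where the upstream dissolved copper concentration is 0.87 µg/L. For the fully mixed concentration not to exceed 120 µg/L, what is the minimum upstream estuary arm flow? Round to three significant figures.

127000 L/s

Set C_mix = 120: (Q·0.8700 + 24000·752.0) / (Q + 24000) = 120
→ Q = 24000·(752.0 − 120)/(120 − 0.8700) = 127300 L/s.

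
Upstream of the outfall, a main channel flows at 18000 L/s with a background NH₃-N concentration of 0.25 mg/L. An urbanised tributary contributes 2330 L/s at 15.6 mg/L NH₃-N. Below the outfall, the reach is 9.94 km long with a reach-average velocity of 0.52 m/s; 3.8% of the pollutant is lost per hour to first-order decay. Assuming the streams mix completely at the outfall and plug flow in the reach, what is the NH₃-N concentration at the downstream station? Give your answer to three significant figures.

Flow-weighted average: C = (18000·0.2500 + 2330·15.60) / 20330 = 40850/20330 = 2.009 mg/L.
Travel time t = 9.94·1000 / 0.52 = 19120 s = 5.310 h.
3.8%/h lost → k = −ln(1 − 0.038) = 0.03874 h⁻¹.
Decay over the reach: 2.009·exp(−kt) = 2.009·0.8141 = 1.636 mg/L.

1.64 mg/L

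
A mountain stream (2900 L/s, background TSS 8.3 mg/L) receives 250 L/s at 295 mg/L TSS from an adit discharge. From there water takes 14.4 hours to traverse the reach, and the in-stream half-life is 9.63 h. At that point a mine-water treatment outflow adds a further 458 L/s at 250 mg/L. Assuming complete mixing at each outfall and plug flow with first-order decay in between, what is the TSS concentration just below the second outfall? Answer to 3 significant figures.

41.4 mg/L

Mixed concentration C = ΣQC/ΣQ = (2900·8.300 + 250.0·295.0) / 3150 = 97820/3150 = 31.05 mg/L; combined flow 3150 L/s.
Half-life 9.63 h → k = ln 2 / 9.63 = 0.07198 h⁻¹ = 1.727 d⁻¹.
First-order decay: C = 31.05·exp(−k·t) = 31.05·0.3547 = 11.01 mg/L.
Second outfall: C = (3150·11.01 + 458.0·250.0)/3608 = 41.35 mg/L.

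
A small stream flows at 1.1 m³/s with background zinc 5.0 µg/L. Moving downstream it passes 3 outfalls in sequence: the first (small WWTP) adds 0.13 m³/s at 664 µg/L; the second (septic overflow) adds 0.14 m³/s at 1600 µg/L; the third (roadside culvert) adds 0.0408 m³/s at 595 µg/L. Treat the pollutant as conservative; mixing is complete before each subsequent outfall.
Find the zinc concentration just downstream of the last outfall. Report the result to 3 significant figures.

241 µg/L

Outfall 1: combined Q = 1.230 m³/s; C = (1.100·5.000 + 0.1300·664.0)/1.230 = 74.65 µg/L.
Outfall 2: combined Q = 1.370 m³/s; C = (1.230·74.65 + 0.1400·1600)/1.370 = 230.5 µg/L.
Outfall 3: combined Q = 1.411 m³/s; C = (1.370·230.5 + 0.04080·595.0)/1.411 = 241.1 µg/L.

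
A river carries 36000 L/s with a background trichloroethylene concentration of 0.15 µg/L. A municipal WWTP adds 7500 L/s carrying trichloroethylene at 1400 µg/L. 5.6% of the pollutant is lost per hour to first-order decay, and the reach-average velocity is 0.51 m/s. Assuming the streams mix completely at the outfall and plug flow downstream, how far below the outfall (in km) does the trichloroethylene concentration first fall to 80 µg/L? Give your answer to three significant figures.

After mixing, C = (36000·0.1500 + 7500·1400) / 43500 = 10510000/43500 = 241.5 µg/L.
5.6%/h lost → k = −ln(1 − 0.056) = 0.05763 h⁻¹.
Set 241.5·exp(−k·t) = 80 → t = ln(241.5/80)/k = 69020 s = 19.17 h.
Distance = v·t = 0.51·69020 = 35200 m = 35.20 km.

35.2 km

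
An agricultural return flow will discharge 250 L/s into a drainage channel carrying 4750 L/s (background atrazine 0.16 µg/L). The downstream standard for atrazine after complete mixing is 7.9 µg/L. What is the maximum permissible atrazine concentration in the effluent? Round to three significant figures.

155 µg/L

At the limit, (Qr·Cr + Qe·Cₑ)/(Qr + Qe) = 7.9:
Cₑ = (5000·7.9 − 4750·0.1600) / 250.0 = 155.0 µg/L.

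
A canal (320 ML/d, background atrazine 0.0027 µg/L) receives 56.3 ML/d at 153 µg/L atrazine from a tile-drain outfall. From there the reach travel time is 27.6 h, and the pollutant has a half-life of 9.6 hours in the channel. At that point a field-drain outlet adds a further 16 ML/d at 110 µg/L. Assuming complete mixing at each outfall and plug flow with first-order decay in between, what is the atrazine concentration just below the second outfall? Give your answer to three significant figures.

Conservation of mass: C = (320.0·0.002700 + 56.30·153.0) / 376.3 = 8615/376.3 = 22.89 µg/L; combined flow 376.3 ML/d.
Half-life 9.6 h → k = ln 2 / 9.6 = 0.07220 h⁻¹ = 1.733 d⁻¹.
First-order decay: C = 22.89·exp(−k·t) = 22.89·0.1363 = 3.121 µg/L.
At the second outfall, C = (376.3·3.121 + 16.00·110.0) / (376.3 + 16.00) = 7.480 µg/L.

7.48 µg/L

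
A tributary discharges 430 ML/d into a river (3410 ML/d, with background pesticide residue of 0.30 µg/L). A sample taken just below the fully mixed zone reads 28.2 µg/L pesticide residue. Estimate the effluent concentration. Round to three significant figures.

Mass balance: 3410·0.3000 + 430.0·Cₑ = 3840·28.20
→ Cₑ = (3840·28.20 − 3410·0.3000) / 430.0 = 249.5 µg/L.

249 µg/L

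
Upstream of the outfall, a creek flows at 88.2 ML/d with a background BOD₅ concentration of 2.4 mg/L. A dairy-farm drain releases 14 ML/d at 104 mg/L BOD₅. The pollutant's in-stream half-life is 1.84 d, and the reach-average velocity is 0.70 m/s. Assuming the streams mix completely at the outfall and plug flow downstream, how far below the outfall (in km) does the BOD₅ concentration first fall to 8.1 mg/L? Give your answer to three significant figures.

Mass balance: C = (88.20·2.400 + 14.00·104.0) / 102.2 = 1668/102.2 = 16.32 mg/L.
Half-life 1.84 d → k = ln 2 / 1.84 = 0.3767 d⁻¹.
Set 16.32·exp(−k·t) = 8.1 → t = ln(16.32/8.1)/k = 160600 s = 44.62 h.
Distance = v·t = 0.70·160600 = 112400 m = 112.4 km.

112 km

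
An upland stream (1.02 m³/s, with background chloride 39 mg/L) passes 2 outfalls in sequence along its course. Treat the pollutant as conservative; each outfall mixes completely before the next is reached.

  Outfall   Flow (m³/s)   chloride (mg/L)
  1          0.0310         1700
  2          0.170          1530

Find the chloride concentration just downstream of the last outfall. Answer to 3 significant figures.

After outfall 1: Q = 1.020 + 0.03100 = 1.051 m³/s; C = (1.020·39.00 + 0.03100·1700)/1.051 = 87.99 mg/L.
After outfall 2: Q = 1.051 + 0.1700 = 1.221 m³/s; C = (1.051·87.99 + 0.1700·1530)/1.221 = 288.8 mg/L.

289 mg/L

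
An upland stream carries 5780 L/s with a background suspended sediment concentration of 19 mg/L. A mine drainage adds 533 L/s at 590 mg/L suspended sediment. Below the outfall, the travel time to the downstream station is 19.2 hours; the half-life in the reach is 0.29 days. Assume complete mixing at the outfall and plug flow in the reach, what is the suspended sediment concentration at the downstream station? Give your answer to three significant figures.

9.93 mg/L

Conservation of mass: C = (5780·19.00 + 533.0·590.0) / 6313 = 424300/6313 = 67.21 mg/L.
Half-life 0.29 d → k = ln 2 / 0.29 = 2.390 d⁻¹.
After decay, C = 67.21 × e^(−kt) = 67.21 × 0.1478 = 9.931 mg/L.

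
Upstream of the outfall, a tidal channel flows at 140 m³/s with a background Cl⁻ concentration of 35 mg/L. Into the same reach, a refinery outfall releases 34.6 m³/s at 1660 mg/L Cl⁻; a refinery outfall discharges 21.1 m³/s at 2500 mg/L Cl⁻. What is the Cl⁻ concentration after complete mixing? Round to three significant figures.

Flow-weighted average: C = (140.0·35.00 + 34.60·1660 + 21.10·2500) / 195.7 = 115100/195.7 = 588.1 mg/L.

588 mg/L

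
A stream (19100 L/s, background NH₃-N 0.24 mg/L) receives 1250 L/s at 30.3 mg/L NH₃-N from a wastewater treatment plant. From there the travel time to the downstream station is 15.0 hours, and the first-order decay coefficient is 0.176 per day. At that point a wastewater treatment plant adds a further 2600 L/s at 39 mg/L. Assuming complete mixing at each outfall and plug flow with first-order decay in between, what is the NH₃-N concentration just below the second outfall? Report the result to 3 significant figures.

6.08 mg/L

Mixed concentration C = ΣQC/ΣQ = (19100·0.2400 + 1250·30.30) / 20350 = 42460/20350 = 2.086 mg/L; combined flow 20350 L/s.
First-order decay: C = 2.086·exp(−k·t) = 2.086·0.8958 = 1.869 mg/L.
At the second outfall, C = (20350·1.869 + 2600·39.00) / (20350 + 2600) = 6.076 mg/L.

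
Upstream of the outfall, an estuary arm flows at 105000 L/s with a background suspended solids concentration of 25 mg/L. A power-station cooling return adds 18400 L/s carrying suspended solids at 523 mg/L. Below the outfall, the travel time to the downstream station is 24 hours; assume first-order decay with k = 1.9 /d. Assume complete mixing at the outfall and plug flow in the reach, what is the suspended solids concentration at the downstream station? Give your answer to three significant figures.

14.8 mg/L

Conservation of mass: C = (105000·25.00 + 18400·523.0) / 123400 = 12250000/123400 = 99.26 mg/L.
First-order decay: C = 99.26·exp(−k·t) = 99.26·0.1496 = 14.85 mg/L.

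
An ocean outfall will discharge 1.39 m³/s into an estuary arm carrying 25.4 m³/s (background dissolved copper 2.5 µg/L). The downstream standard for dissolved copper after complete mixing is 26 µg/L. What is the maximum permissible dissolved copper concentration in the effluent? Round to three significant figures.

455 µg/L

At the limit, (Qr·Cr + Qe·Cₑ)/(Qr + Qe) = 26:
Cₑ = (26.79·26 − 25.40·2.500) / 1.390 = 455.4 µg/L.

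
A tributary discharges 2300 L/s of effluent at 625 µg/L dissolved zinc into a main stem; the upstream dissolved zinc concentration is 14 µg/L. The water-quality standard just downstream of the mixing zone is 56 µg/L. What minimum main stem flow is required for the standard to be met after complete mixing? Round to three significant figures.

31200 L/s

Set C_mix = 56: (Q·14.00 + 2300·625.0) / (Q + 2300) = 56
→ Q = 2300·(625.0 − 56)/(56 − 14.00) = 31160 L/s.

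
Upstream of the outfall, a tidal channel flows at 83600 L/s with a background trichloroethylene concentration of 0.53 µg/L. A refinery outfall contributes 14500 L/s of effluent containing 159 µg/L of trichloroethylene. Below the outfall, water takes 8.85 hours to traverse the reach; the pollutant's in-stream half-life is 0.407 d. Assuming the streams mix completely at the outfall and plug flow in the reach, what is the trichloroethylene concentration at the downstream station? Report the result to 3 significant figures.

Mass balance: C = (83600·0.5300 + 14500·159.0) / 98100 = 2350000/98100 = 23.95 µg/L.
Half-life 0.407 d → k = ln 2 / 0.407 = 1.703 d⁻¹.
Applying C = C₀e^(−kt): 23.95 × 0.5337 = 12.78 µg/L.

12.8 µg/L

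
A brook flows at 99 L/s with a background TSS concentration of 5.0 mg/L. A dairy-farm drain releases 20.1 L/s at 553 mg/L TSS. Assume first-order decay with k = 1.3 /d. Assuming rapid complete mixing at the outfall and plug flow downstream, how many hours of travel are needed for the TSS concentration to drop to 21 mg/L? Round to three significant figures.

28.3 h

Mass balance: C = (99.00·5.000 + 20.10·553.0) / 119.1 = 11610/119.1 = 97.48 mg/L.
97.48·exp(−k·t) = 21 → t = ln(97.48/21)/k = 102000 s = 28.34 h.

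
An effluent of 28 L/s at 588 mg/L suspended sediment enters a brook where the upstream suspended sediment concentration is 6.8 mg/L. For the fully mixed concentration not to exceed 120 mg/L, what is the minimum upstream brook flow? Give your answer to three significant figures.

Set C_mix = 120: (Q·6.800 + 28.00·588.0) / (Q + 28.00) = 120
→ Q = 28.00·(588.0 − 120)/(120 − 6.800) = 115.8 L/s.

116 L/s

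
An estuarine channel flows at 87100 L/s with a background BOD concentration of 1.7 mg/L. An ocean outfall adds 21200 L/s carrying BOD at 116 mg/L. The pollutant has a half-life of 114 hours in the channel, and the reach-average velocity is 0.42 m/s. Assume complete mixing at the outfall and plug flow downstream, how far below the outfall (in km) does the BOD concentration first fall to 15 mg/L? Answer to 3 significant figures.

118 km

Conservation of mass: C = (87100·1.700 + 21200·116.0) / 108300 = 2607000/108300 = 24.07 mg/L.
Half-life 114 h → k = ln 2 / 114 = 0.006080 h⁻¹ = 0.1459 d⁻¹.
Set 24.07·exp(−k·t) = 15 → t = ln(24.07/15)/k = 280100 s = 77.81 h.
Distance = v·t = 0.42·280100 = 117600 m = 117.6 km.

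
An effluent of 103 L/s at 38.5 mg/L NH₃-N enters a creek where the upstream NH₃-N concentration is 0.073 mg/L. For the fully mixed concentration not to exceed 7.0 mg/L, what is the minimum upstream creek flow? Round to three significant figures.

468 L/s

Set C_mix = 7.0: (Q·0.07300 + 103.0·38.50) / (Q + 103.0) = 7.0
→ Q = 103.0·(38.50 − 7.0)/(7.0 − 0.07300) = 468.4 L/s.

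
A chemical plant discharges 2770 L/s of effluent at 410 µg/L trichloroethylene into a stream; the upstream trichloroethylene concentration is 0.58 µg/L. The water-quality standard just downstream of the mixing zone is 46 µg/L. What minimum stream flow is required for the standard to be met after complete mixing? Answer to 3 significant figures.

Set C_mix = 46: (Q·0.5800 + 2770·410.0) / (Q + 2770) = 46
→ Q = 2770·(410.0 − 46)/(46 − 0.5800) = 22200 L/s.

22200 L/s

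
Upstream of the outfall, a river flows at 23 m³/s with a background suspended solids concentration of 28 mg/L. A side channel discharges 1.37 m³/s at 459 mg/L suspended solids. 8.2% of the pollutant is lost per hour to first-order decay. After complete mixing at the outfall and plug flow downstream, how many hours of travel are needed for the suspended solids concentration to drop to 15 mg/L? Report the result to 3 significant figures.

Mixed concentration C = ΣQC/ΣQ = (23.00·28.00 + 1.370·459.0) / 24.37 = 1273/24.37 = 52.23 mg/L.
8.2%/h lost → k = −ln(1 − 0.082) = 0.08556 h⁻¹.
52.23·exp(−k·t) = 15 → t = ln(52.23/15)/k = 52490 s = 14.58 h.

14.6 h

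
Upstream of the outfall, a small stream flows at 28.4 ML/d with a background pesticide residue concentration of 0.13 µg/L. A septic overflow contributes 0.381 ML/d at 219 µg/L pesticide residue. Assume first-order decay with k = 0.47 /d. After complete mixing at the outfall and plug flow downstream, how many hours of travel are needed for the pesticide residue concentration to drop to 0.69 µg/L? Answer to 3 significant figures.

75.5 h

After mixing, C = (28.40·0.1300 + 0.3810·219.0) / 28.78 = 87.13/28.78 = 3.027 µg/L.
3.027·exp(−k·t) = 0.69 → t = ln(3.027/0.69)/k = 271800 s = 75.51 h.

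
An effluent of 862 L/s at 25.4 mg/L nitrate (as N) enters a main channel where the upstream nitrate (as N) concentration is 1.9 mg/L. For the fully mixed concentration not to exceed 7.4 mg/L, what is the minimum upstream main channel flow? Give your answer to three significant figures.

2820 L/s

Set C_mix = 7.4: (Q·1.900 + 862.0·25.40) / (Q + 862.0) = 7.4
→ Q = 862.0·(25.40 − 7.4)/(7.4 − 1.900) = 2821 L/s.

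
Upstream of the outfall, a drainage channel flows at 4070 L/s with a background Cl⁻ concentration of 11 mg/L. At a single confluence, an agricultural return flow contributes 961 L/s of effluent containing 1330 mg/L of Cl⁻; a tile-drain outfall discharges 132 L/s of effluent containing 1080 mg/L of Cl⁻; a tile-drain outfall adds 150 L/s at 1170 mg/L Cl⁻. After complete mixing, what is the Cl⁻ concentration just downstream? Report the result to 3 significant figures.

309 mg/L

After mixing, C = (4070·11.00 + 961.0·1330 + 132.0·1080 + 150.0·1170) / 5313 = 1641000/5313 = 308.9 mg/L.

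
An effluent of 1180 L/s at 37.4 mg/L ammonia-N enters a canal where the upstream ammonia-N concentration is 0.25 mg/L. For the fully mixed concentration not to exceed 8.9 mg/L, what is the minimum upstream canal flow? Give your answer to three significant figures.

3890 L/s

Set C_mix = 8.9: (Q·0.2500 + 1180·37.40) / (Q + 1180) = 8.9
→ Q = 1180·(37.40 − 8.9)/(8.9 − 0.2500) = 3888 L/s.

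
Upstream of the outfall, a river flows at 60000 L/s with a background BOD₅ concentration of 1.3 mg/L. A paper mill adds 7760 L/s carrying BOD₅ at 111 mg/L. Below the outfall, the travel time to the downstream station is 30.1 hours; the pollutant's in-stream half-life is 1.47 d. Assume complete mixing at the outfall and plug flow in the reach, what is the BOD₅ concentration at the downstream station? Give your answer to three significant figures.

Mixed concentration C = ΣQC/ΣQ = (60000·1.300 + 7760·111.0) / 67760 = 939400/67760 = 13.86 mg/L.
Half-life 1.47 d → k = ln 2 / 1.47 = 0.4715 d⁻¹.
After decay, C = 13.86 × e^(−kt) = 13.86 × 0.5536 = 7.674 mg/L.

7.67 mg/L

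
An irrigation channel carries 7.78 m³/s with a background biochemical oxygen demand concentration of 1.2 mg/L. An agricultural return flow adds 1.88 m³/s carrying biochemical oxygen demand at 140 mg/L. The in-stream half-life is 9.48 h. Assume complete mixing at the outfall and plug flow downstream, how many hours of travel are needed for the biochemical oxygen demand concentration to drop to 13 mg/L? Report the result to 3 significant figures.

Mass balance: C = (7.780·1.200 + 1.880·140.0) / 9.660 = 272.5/9.660 = 28.21 mg/L.
Half-life 9.48 h → k = ln 2 / 9.48 = 0.07312 h⁻¹ = 1.755 d⁻¹.
28.21·exp(−k·t) = 13 → t = ln(28.21/13)/k = 38150 s = 10.60 h.

10.6 h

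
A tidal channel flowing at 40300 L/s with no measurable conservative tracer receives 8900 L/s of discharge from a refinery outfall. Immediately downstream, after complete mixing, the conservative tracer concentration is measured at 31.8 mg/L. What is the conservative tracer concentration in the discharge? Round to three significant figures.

Mass balance: 40300·0 + 8900·Cₑ = 49200·31.80
→ Cₑ = (49200·31.80 − 40300·0) / 8900 = 175.8 mg/L.

176 mg/L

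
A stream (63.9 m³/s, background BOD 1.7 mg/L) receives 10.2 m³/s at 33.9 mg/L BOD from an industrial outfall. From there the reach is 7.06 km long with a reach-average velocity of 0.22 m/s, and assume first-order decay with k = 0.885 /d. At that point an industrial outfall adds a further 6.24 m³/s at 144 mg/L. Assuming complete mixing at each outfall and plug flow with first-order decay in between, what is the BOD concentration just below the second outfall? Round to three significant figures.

Mixed concentration C = ΣQC/ΣQ = (63.90·1.700 + 10.20·33.90) / 74.10 = 454.4/74.10 = 6.132 mg/L; combined flow 74.10 m³/s.
Travel time t = 7.06·1000 / 0.22 = 32090 s = 8.914 h.
First-order decay: C = 6.132·exp(−k·t) = 6.132·0.7199 = 4.414 mg/L.
Second outfall: C = (74.10·4.414 + 6.240·144.0)/80.34 = 15.26 mg/L.

15.3 mg/L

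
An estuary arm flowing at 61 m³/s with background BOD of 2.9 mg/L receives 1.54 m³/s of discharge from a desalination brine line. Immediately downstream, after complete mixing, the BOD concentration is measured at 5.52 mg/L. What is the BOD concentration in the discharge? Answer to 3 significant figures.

109 mg/L

Mass balance: 61.00·2.900 + 1.540·Cₑ = 62.54·5.520
→ Cₑ = (62.54·5.520 − 61.00·2.900) / 1.540 = 109.3 mg/L.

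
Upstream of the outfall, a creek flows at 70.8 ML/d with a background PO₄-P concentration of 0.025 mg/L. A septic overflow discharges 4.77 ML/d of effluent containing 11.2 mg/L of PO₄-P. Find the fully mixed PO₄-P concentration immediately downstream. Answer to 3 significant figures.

0.730 mg/L

Flow-weighted average: C = (70.80·0.02500 + 4.770·11.20) / 75.57 = 55.19/75.57 = 0.7304 mg/L.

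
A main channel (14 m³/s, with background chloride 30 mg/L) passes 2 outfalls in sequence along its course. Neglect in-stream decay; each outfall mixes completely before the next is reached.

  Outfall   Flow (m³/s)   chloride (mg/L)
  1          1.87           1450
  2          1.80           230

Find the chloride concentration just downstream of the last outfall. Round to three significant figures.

Below outfall 1: Q → 15.87 m³/s, C = (14.00·30.00 + 1.870·1450)/15.87 = 197.3 mg/L.
Below outfall 2: Q → 17.67 m³/s, C = (15.87·197.3 + 1.800·230.0)/17.67 = 200.7 mg/L.

201 mg/L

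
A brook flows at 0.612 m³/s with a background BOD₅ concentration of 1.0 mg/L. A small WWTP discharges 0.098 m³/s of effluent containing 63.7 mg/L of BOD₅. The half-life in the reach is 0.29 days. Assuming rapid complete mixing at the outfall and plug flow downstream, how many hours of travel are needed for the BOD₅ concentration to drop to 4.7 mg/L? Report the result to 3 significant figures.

7.23 h

Mixed concentration C = ΣQC/ΣQ = (0.6120·1.000 + 0.09800·63.70) / 0.7100 = 6.855/0.7100 = 9.654 mg/L.
Half-life 0.29 d → k = ln 2 / 0.29 = 2.390 d⁻¹.
9.654·exp(−k·t) = 4.7 → t = ln(9.654/4.7)/k = 26020 s = 7.228 h.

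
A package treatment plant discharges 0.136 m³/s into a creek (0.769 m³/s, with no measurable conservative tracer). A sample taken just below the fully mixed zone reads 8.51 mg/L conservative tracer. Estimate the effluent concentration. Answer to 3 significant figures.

Mass balance: 0.7690·0 + 0.1360·Cₑ = 0.9050·8.510
→ Cₑ = (0.9050·8.510 − 0.7690·0) / 0.1360 = 56.63 mg/L.

56.6 mg/L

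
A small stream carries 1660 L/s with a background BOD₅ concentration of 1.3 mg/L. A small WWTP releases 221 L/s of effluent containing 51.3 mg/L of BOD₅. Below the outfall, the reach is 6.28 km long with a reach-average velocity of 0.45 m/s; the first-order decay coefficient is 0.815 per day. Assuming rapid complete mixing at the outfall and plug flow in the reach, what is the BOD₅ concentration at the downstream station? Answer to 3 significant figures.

Flow-weighted average: C = (1660·1.300 + 221.0·51.30) / 1881 = 13500/1881 = 7.175 mg/L.
Travel time t = 6.28·1000 / 0.45 = 13960 s = 3.877 h.
First-order decay: C = 7.175·exp(−k·t) = 7.175·0.8767 = 6.290 mg/L.

6.29 mg/L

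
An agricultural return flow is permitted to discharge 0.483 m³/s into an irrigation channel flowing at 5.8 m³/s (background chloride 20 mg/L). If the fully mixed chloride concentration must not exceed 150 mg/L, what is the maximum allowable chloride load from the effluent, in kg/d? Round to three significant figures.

Mass balance at the limit: 5.800·20.00 + 0.4830·Cₑ = 6.283·150 → Cₑ = 1711 mg/L.
Load = 0.4830 m³/s × 1711 g/m³ × 86 400 s/d = 71410 kg/d.

71400 kg/d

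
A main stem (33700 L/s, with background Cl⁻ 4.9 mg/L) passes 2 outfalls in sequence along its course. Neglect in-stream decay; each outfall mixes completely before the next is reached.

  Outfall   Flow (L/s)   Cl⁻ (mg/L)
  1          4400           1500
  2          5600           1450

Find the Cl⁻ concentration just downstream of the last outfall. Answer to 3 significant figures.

After outfall 1: Q = 33700 + 4400 = 38100 L/s; C = (33700·4.900 + 4400·1500)/38100 = 177.6 mg/L.
After outfall 2: Q = 38100 + 5600 = 43700 L/s; C = (38100·177.6 + 5600·1450)/43700 = 340.6 mg/L.

341 mg/L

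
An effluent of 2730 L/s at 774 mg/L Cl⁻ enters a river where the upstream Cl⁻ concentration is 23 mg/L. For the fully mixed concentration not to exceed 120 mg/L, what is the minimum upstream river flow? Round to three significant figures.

18400 L/s

Set C_mix = 120: (Q·23.00 + 2730·774.0) / (Q + 2730) = 120
→ Q = 2730·(774.0 − 120)/(120 − 23.00) = 18410 L/s.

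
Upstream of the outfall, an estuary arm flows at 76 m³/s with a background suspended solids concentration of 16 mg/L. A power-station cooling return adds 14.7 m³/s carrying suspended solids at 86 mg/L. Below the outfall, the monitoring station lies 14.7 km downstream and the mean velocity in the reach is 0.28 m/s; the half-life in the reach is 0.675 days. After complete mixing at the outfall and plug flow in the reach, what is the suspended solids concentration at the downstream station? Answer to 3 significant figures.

Conservation of mass: C = (76.00·16.00 + 14.70·86.00) / 90.70 = 2480/90.70 = 27.35 mg/L.
Travel time t = 14.7·1000 / 0.28 = 52500 s = 14.58 h.
Half-life 0.675 d → k = ln 2 / 0.675 = 1.027 d⁻¹.
First-order decay: C = 27.35·exp(−k·t) = 27.35·0.5358 = 14.65 mg/L.

14.7 mg/L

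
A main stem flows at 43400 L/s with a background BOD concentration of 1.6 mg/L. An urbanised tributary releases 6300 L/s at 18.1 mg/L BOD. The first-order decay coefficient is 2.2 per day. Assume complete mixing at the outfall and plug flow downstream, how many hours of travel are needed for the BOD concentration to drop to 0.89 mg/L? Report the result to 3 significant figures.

Flow-weighted average: C = (43400·1.600 + 6300·18.10) / 49700 = 183500/49700 = 3.692 mg/L.
3.692·exp(−k·t) = 0.89 → t = ln(3.692/0.89)/k = 55870 s = 15.52 h.

15.5 h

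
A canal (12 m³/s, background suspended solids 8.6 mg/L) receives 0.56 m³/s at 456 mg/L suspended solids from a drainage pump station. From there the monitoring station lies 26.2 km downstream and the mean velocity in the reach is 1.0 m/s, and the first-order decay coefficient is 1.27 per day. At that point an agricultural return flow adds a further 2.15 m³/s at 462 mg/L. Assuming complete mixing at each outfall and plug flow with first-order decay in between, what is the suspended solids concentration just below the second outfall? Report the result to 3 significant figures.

Mixed concentration C = ΣQC/ΣQ = (12.00·8.600 + 0.5600·456.0) / 12.56 = 358.6/12.56 = 28.55 mg/L; combined flow 12.56 m³/s.
Travel time t = 26.2·1000 / 1.0 = 26200 s = 7.278 h.
Applying C = C₀e^(−kt): 28.55 × 0.6804 = 19.42 mg/L.
At the second outfall, C = (12.56·19.42 + 2.150·462.0) / (12.56 + 2.150) = 84.11 mg/L.

84.1 mg/L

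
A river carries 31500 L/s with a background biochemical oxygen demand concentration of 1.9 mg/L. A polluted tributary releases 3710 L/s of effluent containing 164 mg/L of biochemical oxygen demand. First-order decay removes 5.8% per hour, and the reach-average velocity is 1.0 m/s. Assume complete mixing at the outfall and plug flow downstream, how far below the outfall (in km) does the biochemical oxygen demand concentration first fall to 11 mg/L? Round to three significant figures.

32.9 km

Mass balance: C = (31500·1.900 + 3710·164.0) / 35210 = 668300/35210 = 18.98 mg/L.
5.8%/h lost → k = −ln(1 − 0.058) = 0.05975 h⁻¹.
Set 18.98·exp(−k·t) = 11 → t = ln(18.98/11)/k = 32870 s = 9.130 h.
Distance = v·t = 1.0·32870 = 32870 m = 32.87 km.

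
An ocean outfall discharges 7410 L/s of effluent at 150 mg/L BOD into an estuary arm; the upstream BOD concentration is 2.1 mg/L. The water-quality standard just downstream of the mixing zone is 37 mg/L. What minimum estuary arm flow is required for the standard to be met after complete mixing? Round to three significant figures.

24000 L/s

Set C_mix = 37: (Q·2.100 + 7410·150.0) / (Q + 7410) = 37
→ Q = 7410·(150.0 − 37)/(37 − 2.100) = 23990 L/s.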